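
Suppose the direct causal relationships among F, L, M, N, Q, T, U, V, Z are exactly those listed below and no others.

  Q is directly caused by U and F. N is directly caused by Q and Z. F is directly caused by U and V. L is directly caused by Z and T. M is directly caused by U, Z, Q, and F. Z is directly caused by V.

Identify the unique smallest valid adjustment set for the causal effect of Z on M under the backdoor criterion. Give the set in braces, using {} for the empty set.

{V}

Variables eligible for adjustment (non-descendants of Z, excluding Z and M): {F, Q, T, U, V}.
Backdoor paths from Z to M:
  P1: Z <- V -> F <- U -> Q -> M
  P2: Z <- V -> F <- U -> M
  P3: Z <- V -> F -> Q <- U -> M
  P4: Z <- V -> F -> Q -> M
  P5: Z <- V -> F -> M
The empty set is not sufficient: P4 (Z <- V -> F -> Q -> M) has no collider blocking it and no conditioned non-collider, so it is open.
Try {V}:
  P1: blocked at fork node V ∈ conditioning set.
  P2: blocked at fork node V ∈ conditioning set.
  P3: blocked at fork node V ∈ conditioning set.
  P4: blocked at fork node V ∈ conditioning set.
  P5: blocked at fork node V ∈ conditioning set.
{V} contains no descendant of Z and blocks every backdoor path.
No other singleton works — e.g. {U} leaves P4 open — so {V} is the unique smallest valid adjustment set.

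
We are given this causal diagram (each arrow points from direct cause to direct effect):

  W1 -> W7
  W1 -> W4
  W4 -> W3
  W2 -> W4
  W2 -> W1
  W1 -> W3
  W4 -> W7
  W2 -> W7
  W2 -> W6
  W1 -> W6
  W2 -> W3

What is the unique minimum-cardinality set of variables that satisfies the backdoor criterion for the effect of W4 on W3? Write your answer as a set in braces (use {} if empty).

{W1, W2}

Variables eligible for adjustment (non-descendants of W4, excluding W4 and W3): {W1, W2, W6}.
Backdoor paths from W4 to W3:
  P1: W4 <- W2 -> W1 -> W3
  P2: W4 <- W2 -> W3
  P3: W4 <- W2 -> W6 <- W1 -> W3
  P4: W4 <- W2 -> W7 <- W1 -> W3
  P5: W4 <- W1 <- W2 -> W3
  P6: W4 <- W1 -> W3
  P7: W4 <- W1 -> W6 <- W2 -> W3
  P8: W4 <- W1 -> W7 <- W2 -> W3
The empty set is not sufficient: P1 (W4 <- W2 -> W1 -> W3) has no collider blocking it and no conditioned non-collider, so it is open.
Try {W1, W2}:
  P1: blocked at fork node W2 ∈ conditioning set.
  P2: blocked at fork node W2 ∈ conditioning set.
  P3: blocked at fork node W2 ∈ conditioning set.
  P4: blocked at fork node W2 ∈ conditioning set.
  P5: blocked at chain node W1 ∈ conditioning set.
  P6: blocked at fork node W1 ∈ conditioning set.
  P7: blocked at fork node W1 ∈ conditioning set.
  P8: blocked at fork node W1 ∈ conditioning set.
{W1, W2} contains no descendant of W4 and blocks every backdoor path.
Every element of {W1, W2} is needed (dropping W1 leaves P6 open; dropping W2 leaves P2 open), so no proper subset is valid.
Among all size-2 subsets of the eligible variables, only {W1, W2} blocks every backdoor path, so it is the unique smallest valid adjustment set.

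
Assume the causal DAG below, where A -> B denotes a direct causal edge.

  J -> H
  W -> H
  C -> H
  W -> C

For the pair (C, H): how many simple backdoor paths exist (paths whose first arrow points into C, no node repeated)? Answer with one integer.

1

A backdoor path from C to H is any simple undirected path whose first edge points into C (i.e. leaves C via a parent).
Parents of C: {W}.
Enumerating:
  P1: C <- W -> H
That exhausts the simple backdoor paths. Count: 1.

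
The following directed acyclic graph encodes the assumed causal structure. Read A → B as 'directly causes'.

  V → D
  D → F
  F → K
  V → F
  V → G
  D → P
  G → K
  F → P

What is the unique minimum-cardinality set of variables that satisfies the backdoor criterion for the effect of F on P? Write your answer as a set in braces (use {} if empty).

{D}

Variables eligible for adjustment (non-descendants of F, excluding F and P): {D, G, V}.
Backdoor paths from F to P:
  P1: F <- V -> D -> P
  P2: F <- D -> P
The empty set is not sufficient: P1 (F <- V -> D -> P) has no collider blocking it and no conditioned non-collider, so it is open.
Try {D}:
  P1: blocked at chain node D ∈ conditioning set.
  P2: blocked at fork node D ∈ conditioning set.
{D} contains no descendant of F and blocks every backdoor path.
No other singleton works — e.g. {V} leaves P2 open — so {D} is the unique smallest valid adjustment set.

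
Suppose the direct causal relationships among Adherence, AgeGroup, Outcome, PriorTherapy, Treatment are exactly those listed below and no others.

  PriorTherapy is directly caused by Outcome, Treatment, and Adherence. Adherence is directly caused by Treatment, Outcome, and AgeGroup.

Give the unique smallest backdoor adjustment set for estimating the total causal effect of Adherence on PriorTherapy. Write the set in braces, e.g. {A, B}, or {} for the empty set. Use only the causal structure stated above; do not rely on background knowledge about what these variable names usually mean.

{Outcome, Treatment}

Variables eligible for adjustment (non-descendants of Adherence, excluding Adherence and PriorTherapy): {AgeGroup, Outcome, Treatment}.
Backdoor paths from Adherence to PriorTherapy:
  P1: Adherence <- Treatment -> PriorTherapy
  P2: Adherence <- Outcome -> PriorTherapy
The empty set is not sufficient: P1 (Adherence <- Treatment -> PriorTherapy) has no collider blocking it and no conditioned non-collider, so it is open.
Try {Outcome, Treatment}:
  P1: blocked at fork node Treatment ∈ conditioning set.
  P2: blocked at fork node Outcome ∈ conditioning set.
{Outcome, Treatment} contains no descendant of Adherence and blocks every backdoor path.
Every element of {Outcome, Treatment} is needed (dropping Outcome leaves P2 open; dropping Treatment leaves P1 open), so no proper subset is valid.
Among all size-2 subsets of the eligible variables, only {Outcome, Treatment} blocks every backdoor path, so it is the unique smallest valid adjustment set.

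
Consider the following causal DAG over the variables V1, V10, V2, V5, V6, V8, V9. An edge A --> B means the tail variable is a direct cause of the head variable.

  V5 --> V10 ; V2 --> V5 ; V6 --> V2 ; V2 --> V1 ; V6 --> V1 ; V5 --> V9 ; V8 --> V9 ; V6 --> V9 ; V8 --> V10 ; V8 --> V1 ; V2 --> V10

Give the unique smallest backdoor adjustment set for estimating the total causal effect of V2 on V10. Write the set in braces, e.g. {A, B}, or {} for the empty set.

{}

Variables eligible for adjustment (non-descendants of V2, excluding V2 and V10): {V6, V8}.
Backdoor paths from V2 to V10:
  P1: V2 <- V6 -> V1 <- V8 -> V10
  P2: V2 <- V6 -> V1 <- V8 -> V9 <- V5 -> V10
  P3: V2 <- V6 -> V9 <- V8 -> V10
  P4: V2 <- V6 -> V9 <- V5 -> V10
Each backdoor path contains an unconditioned collider, so every path is already blocked with the empty conditioning set:
  P1: blocked at collider V1 (neither it nor any descendant is in the conditioning set).
  P2: blocked at collider V1 (neither it nor any descendant is in the conditioning set).
  P3: blocked at collider V9 (neither it nor any descendant is in the conditioning set).
  P4: blocked at collider V9 (neither it nor any descendant is in the conditioning set).
The empty set is therefore the unique smallest valid set.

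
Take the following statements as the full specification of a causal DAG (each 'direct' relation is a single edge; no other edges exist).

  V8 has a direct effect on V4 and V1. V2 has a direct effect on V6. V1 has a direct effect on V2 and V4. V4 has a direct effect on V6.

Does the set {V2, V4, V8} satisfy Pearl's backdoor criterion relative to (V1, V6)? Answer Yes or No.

No

Backdoor paths from V1 to V6 (paths whose first edge points into V1):
  P1: V1 <- V8 -> V4 -> V6
Condition 1 (no descendant of V1 in the set): FAILS — V2 and V4 are descendants of V1.
Condition 2 (every backdoor path blocked by {V2, V4, V8}):
  P1: blocked at fork node V8 ∈ conditioning set.
{V2, V4, V8} does not satisfy the backdoor criterion.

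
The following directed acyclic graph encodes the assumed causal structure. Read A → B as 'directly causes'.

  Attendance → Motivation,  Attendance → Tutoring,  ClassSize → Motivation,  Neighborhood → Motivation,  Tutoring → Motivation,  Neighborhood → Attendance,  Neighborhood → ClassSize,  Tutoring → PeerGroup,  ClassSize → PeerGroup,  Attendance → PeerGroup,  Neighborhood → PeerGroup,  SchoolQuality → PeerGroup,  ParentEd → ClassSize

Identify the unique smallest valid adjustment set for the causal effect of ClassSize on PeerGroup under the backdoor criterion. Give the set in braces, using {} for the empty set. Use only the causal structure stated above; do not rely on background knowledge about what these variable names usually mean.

{Neighborhood}

Variables eligible for adjustment (non-descendants of ClassSize, excluding ClassSize and PeerGroup): {Attendance, Neighborhood, ParentEd, SchoolQuality, Tutoring}.
Backdoor paths from ClassSize to PeerGroup:
  P1: ClassSize <- Neighborhood -> Attendance -> Tutoring -> PeerGroup
  P2: ClassSize <- Neighborhood -> Attendance -> PeerGroup
  P3: ClassSize <- Neighborhood -> Attendance -> Motivation <- Tutoring -> PeerGroup
  P4: ClassSize <- Neighborhood -> PeerGroup
  P5: ClassSize <- Neighborhood -> Motivation <- Attendance -> Tutoring -> PeerGroup
  P6: ClassSize <- Neighborhood -> Motivation <- Attendance -> PeerGroup
  P7: ClassSize <- Neighborhood -> Motivation <- Tutoring <- Attendance -> PeerGroup
  P8: ClassSize <- Neighborhood -> Motivation <- Tutoring -> PeerGroup
The empty set is not sufficient: P1 (ClassSize <- Neighborhood -> Attendance -> Tutoring -> PeerGroup) has no collider blocking it and no conditioned non-collider, so it is open.
Try {Neighborhood}:
  P1: blocked at fork node Neighborhood ∈ conditioning set.
  P2: blocked at fork node Neighborhood ∈ conditioning set.
  P3: blocked at fork node Neighborhood ∈ conditioning set.
  P4: blocked at fork node Neighborhood ∈ conditioning set.
  P5: blocked at fork node Neighborhood ∈ conditioning set.
  P6: blocked at fork node Neighborhood ∈ conditioning set.
  P7: blocked at fork node Neighborhood ∈ conditioning set.
  P8: blocked at fork node Neighborhood ∈ conditioning set.
{Neighborhood} contains no descendant of ClassSize and blocks every backdoor path.
No other singleton works — e.g. {ParentEd} leaves P1 open — so {Neighborhood} is the unique smallest valid adjustment set.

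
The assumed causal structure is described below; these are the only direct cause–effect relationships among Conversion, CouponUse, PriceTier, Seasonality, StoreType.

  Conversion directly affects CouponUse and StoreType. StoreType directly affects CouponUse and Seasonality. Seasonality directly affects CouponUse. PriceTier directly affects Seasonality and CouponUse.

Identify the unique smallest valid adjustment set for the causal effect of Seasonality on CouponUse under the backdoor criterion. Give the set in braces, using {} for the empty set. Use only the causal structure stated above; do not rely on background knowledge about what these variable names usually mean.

{PriceTier, StoreType}

Variables eligible for adjustment (non-descendants of Seasonality, excluding Seasonality and CouponUse): {Conversion, PriceTier, StoreType}.
Backdoor paths from Seasonality to CouponUse:
  P1: Seasonality <- StoreType <- Conversion -> CouponUse
  P2: Seasonality <- StoreType -> CouponUse
  P3: Seasonality <- PriceTier -> CouponUse
The empty set is not sufficient: P1 (Seasonality <- StoreType <- Conversion -> CouponUse) has no collider blocking it and no conditioned non-collider, so it is open.
Try {PriceTier, StoreType}:
  P1: blocked at chain node StoreType ∈ conditioning set.
  P2: blocked at fork node StoreType ∈ conditioning set.
  P3: blocked at fork node PriceTier ∈ conditioning set.
{PriceTier, StoreType} contains no descendant of Seasonality and blocks every backdoor path.
Every element of {PriceTier, StoreType} is needed (dropping PriceTier leaves P3 open; dropping StoreType leaves P1 open), so no proper subset is valid.
Among all size-2 subsets of the eligible variables, only {PriceTier, StoreType} blocks every backdoor path, so it is the unique smallest valid adjustment set.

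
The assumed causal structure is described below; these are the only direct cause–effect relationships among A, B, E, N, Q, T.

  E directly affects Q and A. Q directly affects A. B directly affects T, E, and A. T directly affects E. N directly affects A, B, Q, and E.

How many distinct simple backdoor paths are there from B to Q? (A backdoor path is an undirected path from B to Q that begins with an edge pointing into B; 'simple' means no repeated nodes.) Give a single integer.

5

A backdoor path from B to Q is any simple undirected path whose first edge points into B (i.e. leaves B via a parent).
Parents of B: {N}.
Enumerating:
  P1: B <- N -> E -> Q
  P2: B <- N -> E -> A <- Q
  P3: B <- N -> Q
  P4: B <- N -> A <- E -> Q
  P5: B <- N -> A <- Q
That exhausts the simple backdoor paths. Count: 5.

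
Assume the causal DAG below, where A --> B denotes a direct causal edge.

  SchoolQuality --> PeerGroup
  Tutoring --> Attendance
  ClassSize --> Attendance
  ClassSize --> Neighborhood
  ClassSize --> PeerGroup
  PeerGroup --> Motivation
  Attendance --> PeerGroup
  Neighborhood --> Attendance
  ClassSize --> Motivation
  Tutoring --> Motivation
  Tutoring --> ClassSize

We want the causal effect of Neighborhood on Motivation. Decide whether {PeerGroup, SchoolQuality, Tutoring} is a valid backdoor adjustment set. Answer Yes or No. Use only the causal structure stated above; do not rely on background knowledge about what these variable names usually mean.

Backdoor paths from Neighborhood to Motivation (paths whose first edge points into Neighborhood):
  P1: Neighborhood <- ClassSize <- Tutoring -> Attendance -> PeerGroup -> Motivation
  P2: Neighborhood <- ClassSize <- Tutoring -> Motivation
  P3: Neighborhood <- ClassSize -> Attendance <- Tutoring -> Motivation
  P4: Neighborhood <- ClassSize -> Attendance -> PeerGroup -> Motivation
  P5: Neighborhood <- ClassSize -> PeerGroup <- Attendance <- Tutoring -> Motivation
  P6: Neighborhood <- ClassSize -> PeerGroup -> Motivation
  P7: Neighborhood <- ClassSize -> Motivation
Condition 1 (no descendant of Neighborhood in the set): FAILS — PeerGroup is a descendant of Neighborhood.
Condition 2 (every backdoor path blocked by {PeerGroup, SchoolQuality, Tutoring}):
  P1: blocked at fork node Tutoring ∈ conditioning set.
  P2: blocked at fork node Tutoring ∈ conditioning set.
  P3: blocked at fork node Tutoring ∈ conditioning set.
  P4: blocked at chain node PeerGroup ∈ conditioning set.
  P5: blocked at fork node Tutoring ∈ conditioning set.
  P6: blocked at chain node PeerGroup ∈ conditioning set.
  P7: open — no interior node is in the conditioning set.
{PeerGroup, SchoolQuality, Tutoring} does not satisfy the backdoor criterion.

No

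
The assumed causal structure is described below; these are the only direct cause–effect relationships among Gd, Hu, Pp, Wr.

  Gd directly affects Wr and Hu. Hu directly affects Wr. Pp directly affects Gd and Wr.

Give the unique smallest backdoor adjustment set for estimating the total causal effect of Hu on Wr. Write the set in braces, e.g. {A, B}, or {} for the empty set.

{Gd}

Variables eligible for adjustment (non-descendants of Hu, excluding Hu and Wr): {Gd, Pp}.
Backdoor paths from Hu to Wr:
  P1: Hu <- Gd <- Pp -> Wr
  P2: Hu <- Gd -> Wr
The empty set is not sufficient: P1 (Hu <- Gd <- Pp -> Wr) has no collider blocking it and no conditioned non-collider, so it is open.
Try {Gd}:
  P1: blocked at chain node Gd ∈ conditioning set.
  P2: blocked at fork node Gd ∈ conditioning set.
{Gd} contains no descendant of Hu and blocks every backdoor path.
No other singleton works — e.g. {Pp} leaves P2 open — so {Gd} is the unique smallest valid adjustment set.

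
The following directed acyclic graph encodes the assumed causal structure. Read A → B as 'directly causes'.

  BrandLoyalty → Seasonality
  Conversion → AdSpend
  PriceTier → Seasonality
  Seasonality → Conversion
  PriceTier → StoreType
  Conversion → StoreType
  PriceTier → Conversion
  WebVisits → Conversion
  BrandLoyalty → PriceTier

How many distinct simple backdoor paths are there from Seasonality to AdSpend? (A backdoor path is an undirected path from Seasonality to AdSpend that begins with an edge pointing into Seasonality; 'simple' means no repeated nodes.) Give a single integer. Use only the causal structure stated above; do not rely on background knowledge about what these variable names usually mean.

A backdoor path from Seasonality to AdSpend is any simple undirected path whose first edge points into Seasonality (i.e. leaves Seasonality via a parent).
Parents of Seasonality: {BrandLoyalty, PriceTier}.
Enumerating:
  P1: Seasonality <- BrandLoyalty -> PriceTier -> Conversion -> AdSpend
  P2: Seasonality <- BrandLoyalty -> PriceTier -> StoreType <- Conversion -> AdSpend
  P3: Seasonality <- PriceTier -> Conversion -> AdSpend
  P4: Seasonality <- PriceTier -> StoreType <- Conversion -> AdSpend
That exhausts the simple backdoor paths. Count: 4.

4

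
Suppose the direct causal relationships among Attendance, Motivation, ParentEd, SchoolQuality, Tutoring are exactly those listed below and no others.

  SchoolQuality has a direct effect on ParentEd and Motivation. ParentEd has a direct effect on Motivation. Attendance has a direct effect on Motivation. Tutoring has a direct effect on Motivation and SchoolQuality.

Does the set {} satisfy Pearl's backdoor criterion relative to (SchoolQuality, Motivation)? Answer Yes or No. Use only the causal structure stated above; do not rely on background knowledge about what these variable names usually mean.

No

Backdoor paths from SchoolQuality to Motivation (paths whose first edge points into SchoolQuality):
  P1: SchoolQuality <- Tutoring -> Motivation
Condition 1 (no descendant of SchoolQuality in the set): holds — descendants of SchoolQuality are {Motivation, ParentEd}; none are in {}.
Condition 2 (every backdoor path blocked by {}):
  P1: open — no interior node is in the conditioning set.
{} does not satisfy the backdoor criterion.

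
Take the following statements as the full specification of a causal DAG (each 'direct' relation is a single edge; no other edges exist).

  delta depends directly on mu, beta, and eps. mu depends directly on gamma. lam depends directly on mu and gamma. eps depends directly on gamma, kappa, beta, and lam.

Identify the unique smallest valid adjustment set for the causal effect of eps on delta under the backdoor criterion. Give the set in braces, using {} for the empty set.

Variables eligible for adjustment (non-descendants of eps, excluding eps and delta): {beta, gamma, kappa, lam, mu}.
Backdoor paths from eps to delta:
  P1: eps <- gamma -> mu -> delta
  P2: eps <- gamma -> lam <- mu -> delta
  P3: eps <- beta -> delta
  P4: eps <- lam <- gamma -> mu -> delta
  P5: eps <- lam <- mu -> delta
The empty set is not sufficient: P1 (eps <- gamma -> mu -> delta) has no collider blocking it and no conditioned non-collider, so it is open.
Try {beta, mu}:
  P1: blocked at chain node mu ∈ conditioning set.
  P2: blocked at collider lam (neither it nor any descendant is in the conditioning set).
  P3: blocked at fork node beta ∈ conditioning set.
  P4: blocked at chain node mu ∈ conditioning set.
  P5: blocked at fork node mu ∈ conditioning set.
{beta, mu} contains no descendant of eps and blocks every backdoor path.
Every element of {beta, mu} is needed (dropping beta leaves P3 open; dropping mu leaves P1 open), so no proper subset is valid.
Among all size-2 subsets of the eligible variables, only {beta, mu} blocks every backdoor path, so it is the unique smallest valid adjustment set.

{beta, mu}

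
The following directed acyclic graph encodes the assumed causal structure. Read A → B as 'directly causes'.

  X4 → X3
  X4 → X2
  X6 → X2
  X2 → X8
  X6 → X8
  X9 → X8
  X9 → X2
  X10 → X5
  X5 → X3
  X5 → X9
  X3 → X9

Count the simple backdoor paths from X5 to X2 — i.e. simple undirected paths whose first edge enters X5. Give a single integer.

A backdoor path from X5 to X2 is any simple undirected path whose first edge points into X5 (i.e. leaves X5 via a parent).
Parents of X5: {X10}.
No simple path from any parent of X5 reaches X2 without revisiting X5, so there are no backdoor paths.

0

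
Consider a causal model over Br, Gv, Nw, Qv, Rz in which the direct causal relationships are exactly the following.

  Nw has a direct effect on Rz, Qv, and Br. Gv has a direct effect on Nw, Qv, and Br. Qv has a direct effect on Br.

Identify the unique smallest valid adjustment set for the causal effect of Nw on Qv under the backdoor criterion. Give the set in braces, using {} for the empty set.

{Gv}

Variables eligible for adjustment (non-descendants of Nw, excluding Nw and Qv): {Gv}.
Backdoor paths from Nw to Qv:
  P1: Nw <- Gv -> Qv
  P2: Nw <- Gv -> Br <- Qv
The empty set is not sufficient: P1 (Nw <- Gv -> Qv) has no collider blocking it and no conditioned non-collider, so it is open.
Try {Gv}:
  P1: blocked at fork node Gv ∈ conditioning set.
  P2: blocked at fork node Gv ∈ conditioning set.
{Gv} contains no descendant of Nw and blocks every backdoor path.
{Gv} is the unique smallest valid adjustment set.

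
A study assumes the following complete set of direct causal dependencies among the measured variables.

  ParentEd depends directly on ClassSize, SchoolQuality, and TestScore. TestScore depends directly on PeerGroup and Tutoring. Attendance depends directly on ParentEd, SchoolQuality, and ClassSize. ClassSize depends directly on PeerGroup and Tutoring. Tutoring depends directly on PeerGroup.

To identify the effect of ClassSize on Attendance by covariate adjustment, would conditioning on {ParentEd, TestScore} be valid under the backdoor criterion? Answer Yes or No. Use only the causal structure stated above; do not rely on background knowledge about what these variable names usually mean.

Backdoor paths from ClassSize to Attendance (paths whose first edge points into ClassSize):
  P1: ClassSize <- PeerGroup -> Tutoring -> TestScore -> ParentEd <- SchoolQuality -> Attendance
  P2: ClassSize <- PeerGroup -> Tutoring -> TestScore -> ParentEd -> Attendance
  P3: ClassSize <- PeerGroup -> TestScore -> ParentEd <- SchoolQuality -> Attendance
  P4: ClassSize <- PeerGroup -> TestScore -> ParentEd -> Attendance
  P5: ClassSize <- Tutoring <- PeerGroup -> TestScore -> ParentEd <- SchoolQuality -> Attendance
  P6: ClassSize <- Tutoring <- PeerGroup -> TestScore -> ParentEd -> Attendance
  P7: ClassSize <- Tutoring -> TestScore -> ParentEd <- SchoolQuality -> Attendance
  P8: ClassSize <- Tutoring -> TestScore -> ParentEd -> Attendance
Condition 1 (no descendant of ClassSize in the set): FAILS — ParentEd is a descendant of ClassSize.
Condition 2 (every backdoor path blocked by {ParentEd, TestScore}):
  P1: blocked at chain node TestScore ∈ conditioning set.
  P2: blocked at chain node TestScore ∈ conditioning set.
  P3: blocked at chain node TestScore ∈ conditioning set.
  P4: blocked at chain node TestScore ∈ conditioning set.
  P5: blocked at chain node TestScore ∈ conditioning set.
  P6: blocked at chain node TestScore ∈ conditioning set.
  P7: blocked at chain node TestScore ∈ conditioning set.
  P8: blocked at chain node TestScore ∈ conditioning set.
{ParentEd, TestScore} does not satisfy the backdoor criterion.

No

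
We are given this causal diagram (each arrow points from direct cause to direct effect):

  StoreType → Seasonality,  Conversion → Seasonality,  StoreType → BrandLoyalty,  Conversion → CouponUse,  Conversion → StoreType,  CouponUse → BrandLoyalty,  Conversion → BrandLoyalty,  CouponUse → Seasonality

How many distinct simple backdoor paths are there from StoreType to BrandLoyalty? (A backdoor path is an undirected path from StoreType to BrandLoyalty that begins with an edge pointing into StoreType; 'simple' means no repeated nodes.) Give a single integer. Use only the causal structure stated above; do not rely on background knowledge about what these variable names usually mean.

3

A backdoor path from StoreType to BrandLoyalty is any simple undirected path whose first edge points into StoreType (i.e. leaves StoreType via a parent).
Parents of StoreType: {Conversion}.
Enumerating:
  P1: StoreType <- Conversion -> CouponUse -> BrandLoyalty
  P2: StoreType <- Conversion -> Seasonality <- CouponUse -> BrandLoyalty
  P3: StoreType <- Conversion -> BrandLoyalty
That exhausts the simple backdoor paths. Count: 3.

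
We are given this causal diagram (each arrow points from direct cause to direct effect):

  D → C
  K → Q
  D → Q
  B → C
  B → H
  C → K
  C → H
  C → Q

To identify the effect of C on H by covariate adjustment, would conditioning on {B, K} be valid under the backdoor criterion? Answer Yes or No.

No

Backdoor paths from C to H (paths whose first edge points into C):
  P1: C <- B -> H
Condition 1 (no descendant of C in the set): FAILS — K is a descendant of C.
Condition 2 (every backdoor path blocked by {B, K}):
  P1: blocked at fork node B ∈ conditioning set.
{B, K} does not satisfy the backdoor criterion.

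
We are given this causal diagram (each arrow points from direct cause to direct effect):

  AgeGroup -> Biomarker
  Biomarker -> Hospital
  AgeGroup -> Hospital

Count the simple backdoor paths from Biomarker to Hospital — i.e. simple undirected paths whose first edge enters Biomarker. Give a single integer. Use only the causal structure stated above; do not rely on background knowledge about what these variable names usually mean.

A backdoor path from Biomarker to Hospital is any simple undirected path whose first edge points into Biomarker (i.e. leaves Biomarker via a parent).
Parents of Biomarker: {AgeGroup}.
Enumerating:
  P1: Biomarker <- AgeGroup -> Hospital
That exhausts the simple backdoor paths. Count: 1.

1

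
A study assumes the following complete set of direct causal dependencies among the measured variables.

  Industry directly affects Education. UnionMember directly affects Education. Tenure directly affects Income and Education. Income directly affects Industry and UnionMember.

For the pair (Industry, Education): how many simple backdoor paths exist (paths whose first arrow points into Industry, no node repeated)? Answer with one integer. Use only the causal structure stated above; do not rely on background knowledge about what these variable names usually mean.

2

A backdoor path from Industry to Education is any simple undirected path whose first edge points into Industry (i.e. leaves Industry via a parent).
Parents of Industry: {Income}.
Enumerating:
  P1: Industry <- Income <- Tenure -> Education
  P2: Industry <- Income -> UnionMember -> Education
That exhausts the simple backdoor paths. Count: 2.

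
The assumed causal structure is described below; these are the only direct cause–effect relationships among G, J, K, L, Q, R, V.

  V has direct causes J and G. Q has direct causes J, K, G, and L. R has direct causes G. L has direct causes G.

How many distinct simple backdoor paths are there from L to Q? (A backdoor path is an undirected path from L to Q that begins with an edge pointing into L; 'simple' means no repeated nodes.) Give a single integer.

A backdoor path from L to Q is any simple undirected path whose first edge points into L (i.e. leaves L via a parent).
Parents of L: {G}.
Enumerating:
  P1: L <- G -> V <- J -> Q
  P2: L <- G -> Q
That exhausts the simple backdoor paths. Count: 2.

2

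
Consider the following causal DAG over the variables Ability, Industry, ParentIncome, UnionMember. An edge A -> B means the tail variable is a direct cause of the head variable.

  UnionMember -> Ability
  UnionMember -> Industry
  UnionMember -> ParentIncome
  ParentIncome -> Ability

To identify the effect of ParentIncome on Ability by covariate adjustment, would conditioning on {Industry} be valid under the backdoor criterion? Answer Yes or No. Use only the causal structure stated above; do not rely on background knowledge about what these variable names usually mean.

Backdoor paths from ParentIncome to Ability (paths whose first edge points into ParentIncome):
  P1: ParentIncome <- UnionMember -> Ability
Condition 1 (no descendant of ParentIncome in the set): holds — descendants of ParentIncome are {Ability}; none are in {Industry}.
Condition 2 (every backdoor path blocked by {Industry}):
  P1: open — no interior node is in the conditioning set.
{Industry} does not satisfy the backdoor criterion.

No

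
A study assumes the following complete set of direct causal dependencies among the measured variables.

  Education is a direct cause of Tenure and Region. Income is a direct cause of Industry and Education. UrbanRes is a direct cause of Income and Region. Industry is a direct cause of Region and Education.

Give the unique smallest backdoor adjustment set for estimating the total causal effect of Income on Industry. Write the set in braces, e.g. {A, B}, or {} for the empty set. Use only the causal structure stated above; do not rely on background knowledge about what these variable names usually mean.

{}

Variables eligible for adjustment (non-descendants of Income, excluding Income and Industry): {UrbanRes}.
Backdoor paths from Income to Industry:
  P1: Income <- UrbanRes -> Region <- Industry
  P2: Income <- UrbanRes -> Region <- Education <- Industry
Each backdoor path contains an unconditioned collider, so every path is already blocked with the empty conditioning set:
  P1: blocked at collider Region (neither it nor any descendant is in the conditioning set).
  P2: blocked at collider Region (neither it nor any descendant is in the conditioning set).
The empty set is therefore the unique smallest valid set.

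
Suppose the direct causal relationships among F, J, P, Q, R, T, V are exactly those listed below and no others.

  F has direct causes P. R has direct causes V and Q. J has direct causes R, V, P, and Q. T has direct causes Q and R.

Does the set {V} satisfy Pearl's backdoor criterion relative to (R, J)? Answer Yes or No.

No

Backdoor paths from R to J (paths whose first edge points into R):
  P1: R <- Q -> J
  P2: R <- V -> J
Condition 1 (no descendant of R in the set): holds — descendants of R are {J, T}; none are in {V}.
Condition 2 (every backdoor path blocked by {V}):
  P1: open — no interior node is in the conditioning set.
  P2: blocked at fork node V ∈ conditioning set.
{V} does not satisfy the backdoor criterion.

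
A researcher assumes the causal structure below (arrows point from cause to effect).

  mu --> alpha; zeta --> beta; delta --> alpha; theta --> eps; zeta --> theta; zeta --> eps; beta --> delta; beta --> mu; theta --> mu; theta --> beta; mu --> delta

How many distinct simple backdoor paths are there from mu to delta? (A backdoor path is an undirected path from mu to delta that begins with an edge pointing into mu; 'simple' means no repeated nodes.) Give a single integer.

A backdoor path from mu to delta is any simple undirected path whose first edge points into mu (i.e. leaves mu via a parent).
Parents of mu: {beta, theta}.
Enumerating:
  P1: mu <- theta <- zeta -> beta -> delta
  P2: mu <- theta -> beta -> delta
  P3: mu <- theta -> eps <- zeta -> beta -> delta
  P4: mu <- beta -> delta
That exhausts the simple backdoor paths. Count: 4.

4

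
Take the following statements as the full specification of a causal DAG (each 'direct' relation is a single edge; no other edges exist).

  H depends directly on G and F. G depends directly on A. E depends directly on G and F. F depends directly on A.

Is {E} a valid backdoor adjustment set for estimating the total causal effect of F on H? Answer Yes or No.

Backdoor paths from F to H (paths whose first edge points into F):
  P1: F <- A -> G -> H
Condition 1 (no descendant of F in the set): FAILS — E is a descendant of F.
Condition 2 (every backdoor path blocked by {E}):
  P1: open — no interior node is in the conditioning set.
{E} does not satisfy the backdoor criterion.

No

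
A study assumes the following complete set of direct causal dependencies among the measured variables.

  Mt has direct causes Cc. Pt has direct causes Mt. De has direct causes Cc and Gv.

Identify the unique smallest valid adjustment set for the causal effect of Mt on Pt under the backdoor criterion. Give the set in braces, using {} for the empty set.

Variables eligible for adjustment (non-descendants of Mt, excluding Mt and Pt): {Cc, De, Gv}.
Backdoor paths from Mt to Pt:
  (none)
With no backdoor paths the empty set already satisfies the criterion, and it is trivially minimal.

{}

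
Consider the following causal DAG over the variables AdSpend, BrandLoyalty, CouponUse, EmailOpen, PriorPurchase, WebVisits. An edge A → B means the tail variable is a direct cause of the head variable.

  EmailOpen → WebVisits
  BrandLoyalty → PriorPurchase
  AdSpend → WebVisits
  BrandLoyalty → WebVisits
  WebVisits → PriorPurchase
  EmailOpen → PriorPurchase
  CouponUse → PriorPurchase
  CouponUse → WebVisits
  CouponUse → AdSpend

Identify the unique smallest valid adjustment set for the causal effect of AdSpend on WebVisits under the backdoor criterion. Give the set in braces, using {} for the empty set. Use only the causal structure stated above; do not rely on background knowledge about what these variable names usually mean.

Variables eligible for adjustment (non-descendants of AdSpend, excluding AdSpend and WebVisits): {BrandLoyalty, CouponUse, EmailOpen}.
Backdoor paths from AdSpend to WebVisits:
  P1: AdSpend <- CouponUse -> WebVisits
  P2: AdSpend <- CouponUse -> PriorPurchase <- BrandLoyalty -> WebVisits
  P3: AdSpend <- CouponUse -> PriorPurchase <- EmailOpen -> WebVisits
  P4: AdSpend <- CouponUse -> PriorPurchase <- WebVisits
The empty set is not sufficient: P1 (AdSpend <- CouponUse -> WebVisits) has no collider blocking it and no conditioned non-collider, so it is open.
Try {CouponUse}:
  P1: blocked at fork node CouponUse ∈ conditioning set.
  P2: blocked at fork node CouponUse ∈ conditioning set.
  P3: blocked at fork node CouponUse ∈ conditioning set.
  P4: blocked at fork node CouponUse ∈ conditioning set.
{CouponUse} contains no descendant of AdSpend and blocks every backdoor path.
No other singleton works — e.g. {BrandLoyalty} leaves P1 open — so {CouponUse} is the unique smallest valid adjustment set.

{CouponUse}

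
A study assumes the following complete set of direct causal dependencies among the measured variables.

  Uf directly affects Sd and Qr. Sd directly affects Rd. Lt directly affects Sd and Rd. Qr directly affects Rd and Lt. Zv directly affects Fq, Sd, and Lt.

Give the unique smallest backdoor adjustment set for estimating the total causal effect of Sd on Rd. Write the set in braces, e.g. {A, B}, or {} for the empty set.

Variables eligible for adjustment (non-descendants of Sd, excluding Sd and Rd): {Fq, Lt, Qr, Uf, Zv}.
Backdoor paths from Sd to Rd:
  P1: Sd <- Uf -> Qr -> Lt -> Rd
  P2: Sd <- Uf -> Qr -> Rd
  P3: Sd <- Zv -> Lt <- Qr -> Rd
  P4: Sd <- Zv -> Lt -> Rd
  P5: Sd <- Lt <- Qr -> Rd
  P6: Sd <- Lt -> Rd
The empty set is not sufficient: P1 (Sd <- Uf -> Qr -> Lt -> Rd) has no collider blocking it and no conditioned non-collider, so it is open.
Try {Lt, Qr}:
  P1: blocked at chain node Qr ∈ conditioning set.
  P2: blocked at chain node Qr ∈ conditioning set.
  P3: blocked at fork node Qr ∈ conditioning set.
  P4: blocked at chain node Lt ∈ conditioning set.
  P5: blocked at chain node Lt ∈ conditioning set.
  P6: blocked at fork node Lt ∈ conditioning set.
{Lt, Qr} contains no descendant of Sd and blocks every backdoor path.
Every element of {Lt, Qr} is needed (dropping Lt leaves P4 open; dropping Qr leaves P2 open), so no proper subset is valid.
Among all size-2 subsets of the eligible variables, only {Lt, Qr} blocks every backdoor path, so it is the unique smallest valid adjustment set.

{Lt, Qr}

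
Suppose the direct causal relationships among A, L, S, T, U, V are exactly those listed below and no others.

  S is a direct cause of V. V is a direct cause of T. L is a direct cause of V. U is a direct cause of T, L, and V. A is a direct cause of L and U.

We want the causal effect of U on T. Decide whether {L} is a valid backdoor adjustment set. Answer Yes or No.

Backdoor paths from U to T (paths whose first edge points into U):
  P1: U <- A -> L -> V -> T
Condition 1 (no descendant of U in the set): FAILS — L is a descendant of U.
Condition 2 (every backdoor path blocked by {L}):
  P1: blocked at chain node L ∈ conditioning set.
{L} does not satisfy the backdoor criterion.

No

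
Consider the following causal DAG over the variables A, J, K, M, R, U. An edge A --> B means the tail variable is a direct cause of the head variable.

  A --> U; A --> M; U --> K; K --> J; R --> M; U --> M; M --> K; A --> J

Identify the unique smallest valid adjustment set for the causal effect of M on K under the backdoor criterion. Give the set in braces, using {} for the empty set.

Variables eligible for adjustment (non-descendants of M, excluding M and K): {A, R, U}.
Backdoor paths from M to K:
  P1: M <- A -> U -> K
  P2: M <- A -> J <- K
  P3: M <- U <- A -> J <- K
  P4: M <- U -> K
The empty set is not sufficient: P1 (M <- A -> U -> K) has no collider blocking it and no conditioned non-collider, so it is open.
Try {U}:
  P1: blocked at chain node U ∈ conditioning set.
  P2: blocked at collider J (neither it nor any descendant is in the conditioning set).
  P3: blocked at chain node U ∈ conditioning set.
  P4: blocked at fork node U ∈ conditioning set.
{U} contains no descendant of M and blocks every backdoor path.
No other singleton works — e.g. {R} leaves P1 open — so {U} is the unique smallest valid adjustment set.

{U}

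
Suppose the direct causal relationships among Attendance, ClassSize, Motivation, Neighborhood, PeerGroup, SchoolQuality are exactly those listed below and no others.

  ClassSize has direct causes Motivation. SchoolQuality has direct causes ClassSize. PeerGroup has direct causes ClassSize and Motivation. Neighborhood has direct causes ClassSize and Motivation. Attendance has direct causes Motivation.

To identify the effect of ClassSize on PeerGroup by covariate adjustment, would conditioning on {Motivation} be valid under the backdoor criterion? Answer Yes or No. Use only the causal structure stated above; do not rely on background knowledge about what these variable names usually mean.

Yes

Backdoor paths from ClassSize to PeerGroup (paths whose first edge points into ClassSize):
  P1: ClassSize <- Motivation -> PeerGroup
Condition 1 (no descendant of ClassSize in the set): holds — descendants of ClassSize are {Neighborhood, PeerGroup, SchoolQuality}; none are in {Motivation}.
Condition 2 (every backdoor path blocked by {Motivation}):
  P1: blocked at fork node Motivation ∈ conditioning set.
{Motivation} satisfies the backdoor criterion.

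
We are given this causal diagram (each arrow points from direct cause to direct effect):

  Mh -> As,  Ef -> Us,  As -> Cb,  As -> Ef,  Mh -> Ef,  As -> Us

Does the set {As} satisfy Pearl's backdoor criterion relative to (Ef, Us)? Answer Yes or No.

Yes

Backdoor paths from Ef to Us (paths whose first edge points into Ef):
  P1: Ef <- Mh -> As -> Us
  P2: Ef <- As -> Us
Condition 1 (no descendant of Ef in the set): holds — descendants of Ef are {Us}; none are in {As}.
Condition 2 (every backdoor path blocked by {As}):
  P1: blocked at chain node As ∈ conditioning set.
  P2: blocked at fork node As ∈ conditioning set.
{As} satisfies the backdoor criterion.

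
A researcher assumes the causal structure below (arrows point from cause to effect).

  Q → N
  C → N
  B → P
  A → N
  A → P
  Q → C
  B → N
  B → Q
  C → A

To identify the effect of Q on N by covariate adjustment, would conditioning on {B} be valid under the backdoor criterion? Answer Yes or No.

Backdoor paths from Q to N (paths whose first edge points into Q):
  P1: Q <- B -> N
  P2: Q <- B -> P <- A <- C -> N
  P3: Q <- B -> P <- A -> N
Condition 1 (no descendant of Q in the set): holds — descendants of Q are {A, C, N, P}; none are in {B}.
Condition 2 (every backdoor path blocked by {B}):
  P1: blocked at fork node B ∈ conditioning set.
  P2: blocked at fork node B ∈ conditioning set.
  P3: blocked at fork node B ∈ conditioning set.
{B} satisfies the backdoor criterion.

Yes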